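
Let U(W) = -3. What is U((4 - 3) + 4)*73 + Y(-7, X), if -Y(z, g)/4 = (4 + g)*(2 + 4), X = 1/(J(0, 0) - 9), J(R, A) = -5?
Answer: -2193/7 ≈ -313.29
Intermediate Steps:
X = -1/14 (X = 1/(-5 - 9) = 1/(-14) = -1/14 ≈ -0.071429)
Y(z, g) = -96 - 24*g (Y(z, g) = -4*(4 + g)*(2 + 4) = -4*(4 + g)*6 = -4*(24 + 6*g) = -96 - 24*g)
U((4 - 3) + 4)*73 + Y(-7, X) = -3*73 + (-96 - 24*(-1/14)) = -219 + (-96 + 12/7) = -219 - 660/7 = -2193/7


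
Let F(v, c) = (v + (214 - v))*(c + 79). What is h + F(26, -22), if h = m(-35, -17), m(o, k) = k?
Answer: 12181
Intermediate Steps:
h = -17
F(v, c) = 16906 + 214*c (F(v, c) = 214*(79 + c) = 16906 + 214*c)
h + F(26, -22) = -17 + (16906 + 214*(-22)) = -17 + (16906 - 4708) = -17 + 12198 = 12181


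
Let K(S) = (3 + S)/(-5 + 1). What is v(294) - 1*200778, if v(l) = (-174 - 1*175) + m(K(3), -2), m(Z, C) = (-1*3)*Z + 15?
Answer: -402215/2 ≈ -2.0111e+5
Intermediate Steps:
K(S) = -¾ - S/4 (K(S) = (3 + S)/(-4) = (3 + S)*(-¼) = -¾ - S/4)
m(Z, C) = 15 - 3*Z (m(Z, C) = -3*Z + 15 = 15 - 3*Z)
v(l) = -659/2 (v(l) = (-174 - 1*175) + (15 - 3*(-¾ - ¼*3)) = (-174 - 175) + (15 - 3*(-¾ - ¾)) = -349 + (15 - 3*(-3/2)) = -349 + (15 + 9/2) = -349 + 39/2 = -659/2)
v(294) - 1*200778 = -659/2 - 1*200778 = -659/2 - 200778 = -402215/2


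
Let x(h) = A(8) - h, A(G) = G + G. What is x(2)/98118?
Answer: 7/49059 ≈ 0.00014269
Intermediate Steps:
A(G) = 2*G
x(h) = 16 - h (x(h) = 2*8 - h = 16 - h)
x(2)/98118 = (16 - 1*2)/98118 = (16 - 2)*(1/98118) = 14*(1/98118) = 7/49059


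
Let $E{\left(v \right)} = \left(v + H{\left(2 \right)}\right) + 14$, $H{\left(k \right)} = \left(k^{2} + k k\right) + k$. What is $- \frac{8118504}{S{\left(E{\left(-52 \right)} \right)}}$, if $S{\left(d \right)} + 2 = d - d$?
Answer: $4059252$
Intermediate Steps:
$H{\left(k \right)} = k + 2 k^{2}$ ($H{\left(k \right)} = \left(k^{2} + k^{2}\right) + k = 2 k^{2} + k = k + 2 k^{2}$)
$E{\left(v \right)} = 24 + v$ ($E{\left(v \right)} = \left(v + 2 \left(1 + 2 \cdot 2\right)\right) + 14 = \left(v + 2 \left(1 + 4\right)\right) + 14 = \left(v + 2 \cdot 5\right) + 14 = \left(v + 10\right) + 14 = \left(10 + v\right) + 14 = 24 + v$)
$S{\left(d \right)} = -2$ ($S{\left(d \right)} = -2 + \left(d - d\right) = -2 + 0 = -2$)
$- \frac{8118504}{S{\left(E{\left(-52 \right)} \right)}} = - \frac{8118504}{-2} = \left(-8118504\right) \left(- \frac{1}{2}\right) = 4059252$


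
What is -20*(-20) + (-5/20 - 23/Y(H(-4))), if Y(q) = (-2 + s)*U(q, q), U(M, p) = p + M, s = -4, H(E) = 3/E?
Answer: 14299/36 ≈ 397.19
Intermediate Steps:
U(M, p) = M + p
Y(q) = -12*q (Y(q) = (-2 - 4)*(q + q) = -12*q)
-20*(-20) + (-5/20 - 23/Y(H(-4))) = -20*(-20) + (-5/20 - 23/((-36/(-4)))) = 400 + (-5*1/20 - 23/((-36*(-1)/4))) = 400 + (-¼ - 23/((-12*(-¾)))) = 400 + (-¼ - 23/9) = 400 - 101/36 = 14299/36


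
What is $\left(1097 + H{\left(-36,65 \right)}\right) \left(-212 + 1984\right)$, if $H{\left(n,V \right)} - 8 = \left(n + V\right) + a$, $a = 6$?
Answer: $2020080$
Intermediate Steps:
$H{\left(n,V \right)} = 14 + V + n$ ($H{\left(n,V \right)} = 8 + \left(\left(n + V\right) + 6\right) = 8 + \left(\left(V + n\right) + 6\right) = 8 + \left(6 + V + n\right) = 14 + V + n$)
$\left(1097 + H{\left(-36,65 \right)}\right) \left(-212 + 1984\right) = \left(1097 + \left(14 + 65 - 36\right)\right) \left(-212 + 1984\right) = \left(1097 + 43\right) 1772 = 1140 \cdot 1772 = 2020080$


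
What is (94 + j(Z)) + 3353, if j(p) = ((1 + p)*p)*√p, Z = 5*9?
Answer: 3447 + 6210*√5 ≈ 17333.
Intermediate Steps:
Z = 45
j(p) = p^(3/2)*(1 + p) (j(p) = (p*(1 + p))*√p = p^(3/2)*(1 + p))
(94 + j(Z)) + 3353 = (94 + 45^(3/2)*(1 + 45)) + 3353 = (94 + (135*√5)*46) + 3353 = (94 + 6210*√5) + 3353 = 3447 + 6210*√5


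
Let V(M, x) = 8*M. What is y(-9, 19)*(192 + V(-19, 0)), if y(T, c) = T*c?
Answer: -6840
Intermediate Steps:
y(-9, 19)*(192 + V(-19, 0)) = (-9*19)*(192 + 8*(-19)) = -171*(192 - 152) = -171*40 = -6840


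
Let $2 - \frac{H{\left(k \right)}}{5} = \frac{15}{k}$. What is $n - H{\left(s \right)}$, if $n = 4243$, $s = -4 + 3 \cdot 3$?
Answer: $4248$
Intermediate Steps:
$s = 5$ ($s = -4 + 9 = 5$)
$H{\left(k \right)} = 10 - \frac{75}{k}$ ($H{\left(k \right)} = 10 - 5 \frac{15}{k} = 10 - \frac{75}{k}$)
$n - H{\left(s \right)} = 4243 - \left(10 - \frac{75}{5}\right) = 4243 - \left(10 - 15\right) = 4243 - -5 = 4243 + 5 = 4248$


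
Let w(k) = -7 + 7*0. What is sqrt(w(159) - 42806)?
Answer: 3*I*sqrt(4757) ≈ 206.91*I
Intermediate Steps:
w(k) = -7 (w(k) = -7 + 0 = -7)
sqrt(w(159) - 42806) = sqrt(-7 - 42806) = sqrt(-42813) = 3*I*sqrt(4757)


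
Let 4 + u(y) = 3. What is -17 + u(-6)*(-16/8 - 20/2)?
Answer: -5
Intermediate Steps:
u(y) = -1 (u(y) = -4 + 3 = -1)
-17 + u(-6)*(-16/8 - 20/2) = -17 - (-16/8 - 20/2) = -17 - (-16*⅛ - 20*½) = -17 - (-2 - 10) = -17 - 1*(-12) = -17 + 12 = -5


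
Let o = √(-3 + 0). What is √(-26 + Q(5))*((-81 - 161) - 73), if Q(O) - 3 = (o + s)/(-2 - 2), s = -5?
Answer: -315*√(-87 - I*√3)/2 ≈ -14.623 + 1469.1*I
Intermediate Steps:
o = I*√3 (o = √(-3) = I*√3 ≈ 1.732*I)
Q(O) = 17/4 - I*√3/4 (Q(O) = 3 + (I*√3 - 5)/(-2 - 2) = 3 + (-5 + I*√3)/(-4) = 3 + (-5 + I*√3)*(-¼) = 3 + (5/4 - I*√3/4) = 17/4 - I*√3/4)
√(-26 + Q(5))*((-81 - 161) - 73) = √(-26 + (17/4 - I*√3/4))*((-81 - 161) - 73) = √(-87/4 - I*√3/4)*(-242 - 73) = √(-87/4 - I*√3/4)*(-315) = -315*√(-87/4 - I*√3/4)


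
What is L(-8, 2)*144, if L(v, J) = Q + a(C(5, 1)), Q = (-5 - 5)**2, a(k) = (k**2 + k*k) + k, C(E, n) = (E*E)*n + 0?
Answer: 198000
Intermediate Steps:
C(E, n) = n*E**2 (C(E, n) = E**2*n + 0 = n*E**2 + 0 = n*E**2)
a(k) = k + 2*k**2 (a(k) = (k**2 + k**2) + k = 2*k**2 + k = k + 2*k**2)
Q = 100 (Q = (-10)**2 = 100)
L(v, J) = 1375 (L(v, J) = 100 + (1*5**2)*(1 + 2*(1*5**2)) = 100 + (1*25)*(1 + 2*(1*25)) = 100 + 25*(1 + 2*25) = 100 + 25*(1 + 50) = 100 + 25*51 = 100 + 1275 = 1375)
L(-8, 2)*144 = 1375*144 = 198000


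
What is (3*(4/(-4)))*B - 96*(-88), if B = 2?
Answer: 8442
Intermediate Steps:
(3*(4/(-4)))*B - 96*(-88) = (3*(4/(-4)))*2 - 96*(-88) = (3*(4*(-¼)))*2 + 8448 = (3*(-1))*2 + 8448 = -3*2 + 8448 = -6 + 8448 = 8442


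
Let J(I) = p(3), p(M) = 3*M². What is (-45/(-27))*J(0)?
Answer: 45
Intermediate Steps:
J(I) = 27 (J(I) = 3*3² = 3*9 = 27)
(-45/(-27))*J(0) = -45/(-27)*27 = -45*(-1/27)*27 = (5/3)*27 = 45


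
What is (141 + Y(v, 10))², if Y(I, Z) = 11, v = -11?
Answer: 23104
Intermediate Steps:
(141 + Y(v, 10))² = (141 + 11)² = 152² = 23104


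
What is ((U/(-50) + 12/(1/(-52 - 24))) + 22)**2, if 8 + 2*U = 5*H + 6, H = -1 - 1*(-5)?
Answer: 1981051081/2500 ≈ 7.9242e+5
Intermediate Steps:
H = 4 (H = -1 + 5 = 4)
U = 9 (U = -4 + (5*4 + 6)/2 = -4 + (20 + 6)/2 = -4 + (1/2)*26 = -4 + 13 = 9)
((U/(-50) + 12/(1/(-52 - 24))) + 22)**2 = ((9/(-50) + 12/(1/(-52 - 24))) + 22)**2 = ((9*(-1/50) + 12/(1/(-76))) + 22)**2 = ((-9/50 + 12/(-1/76)) + 22)**2 = ((-9/50 + 12*(-76)) + 22)**2 = ((-9/50 - 912) + 22)**2 = (-45609/50 + 22)**2 = (-44509/50)**2 = 1981051081/2500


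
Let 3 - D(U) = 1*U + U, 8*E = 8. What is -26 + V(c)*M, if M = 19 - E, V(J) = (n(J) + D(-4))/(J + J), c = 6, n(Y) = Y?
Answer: -1/2 ≈ -0.50000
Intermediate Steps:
E = 1 (E = (1/8)*8 = 1)
D(U) = 3 - 2*U (D(U) = 3 - (1*U + U) = 3 - (U + U) = 3 - 2*U)
V(J) = (11 + J)/(2*J) (V(J) = (J + (3 - 2*(-4)))/(J + J) = (J + (3 + 8))/((2*J)) = (J + 11)*(1/(2*J)) = (11 + J)*(1/(2*J)) = (11 + J)/(2*J))
M = 18 (M = 19 - 1*1 = 19 - 1 = 18)
-26 + V(c)*M = -26 + ((1/2)*(11 + 6)/6)*18 = -26 + ((1/2)*(1/6)*17)*18 = -26 + (17/12)*18 = -26 + 51/2 = -1/2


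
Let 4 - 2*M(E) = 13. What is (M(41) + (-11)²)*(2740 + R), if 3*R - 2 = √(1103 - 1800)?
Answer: 957863/3 + 233*I*√697/6 ≈ 3.1929e+5 + 1025.2*I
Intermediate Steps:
M(E) = -9/2 (M(E) = 2 - ½*13 = 2 - 13/2 = -9/2)
R = ⅔ + I*√697/3 (R = ⅔ + √(1103 - 1800)/3 = ⅔ + √(-697)/3 = ⅔ + (I*√697)/3 = ⅔ + I*√697/3 ≈ 0.66667 + 8.8002*I)
(M(41) + (-11)²)*(2740 + R) = (-9/2 + (-11)²)*(2740 + (⅔ + I*√697/3)) = (-9/2 + 121)*(8222/3 + I*√697/3) = 233*(8222/3 + I*√697/3)/2 = 957863/3 + 233*I*√697/6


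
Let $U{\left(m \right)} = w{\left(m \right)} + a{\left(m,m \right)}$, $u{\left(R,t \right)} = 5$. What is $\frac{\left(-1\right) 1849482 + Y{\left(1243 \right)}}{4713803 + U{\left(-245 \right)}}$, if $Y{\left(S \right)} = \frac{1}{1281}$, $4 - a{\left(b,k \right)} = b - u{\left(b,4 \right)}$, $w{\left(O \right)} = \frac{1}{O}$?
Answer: $- \frac{82921525435}{211354745412} \approx -0.39233$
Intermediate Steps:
$a{\left(b,k \right)} = 9 - b$ ($a{\left(b,k \right)} = 4 - \left(b - 5\right) = 4 - \left(-5 + b\right) = 9 - b$)
$Y{\left(S \right)} = \frac{1}{1281}$
$U{\left(m \right)} = 9 + \frac{1}{m} - m$ ($U{\left(m \right)} = \frac{1}{m} - \left(-9 + m\right) = 9 + \frac{1}{m} - m$)
$\frac{\left(-1\right) 1849482 + Y{\left(1243 \right)}}{4713803 + U{\left(-245 \right)}} = \frac{\left(-1\right) 1849482 + \frac{1}{1281}}{4713803 + \left(9 + \frac{1}{-245} - -245\right)} = \frac{-1849482 + \frac{1}{1281}}{4713803 + \left(9 - \frac{1}{245} + 245\right)} = - \frac{2369186441}{1281 \left(4713803 + \frac{62229}{245}\right)} = - \frac{2369186441}{1281 \cdot \frac{1154943964}{245}} = \left(- \frac{2369186441}{1281}\right) \frac{245}{1154943964} = - \frac{82921525435}{211354745412}$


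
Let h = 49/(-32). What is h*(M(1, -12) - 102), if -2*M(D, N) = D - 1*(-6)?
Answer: 10339/64 ≈ 161.55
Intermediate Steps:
M(D, N) = -3 - D/2 (M(D, N) = -(D - 1*(-6))/2 = -(D + 6)/2 = -(6 + D)/2 = -3 - D/2)
h = -49/32 (h = 49*(-1/32) = -49/32 ≈ -1.5313)
h*(M(1, -12) - 102) = -49*((-3 - 1/2*1) - 102)/32 = -49*((-3 - 1/2) - 102)/32 = -49*(-7/2 - 102)/32 = -49/32*(-211/2) = 10339/64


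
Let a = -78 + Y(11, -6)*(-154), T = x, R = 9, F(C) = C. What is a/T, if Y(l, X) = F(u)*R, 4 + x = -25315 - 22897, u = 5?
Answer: 292/2009 ≈ 0.14535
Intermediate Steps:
x = -48216 (x = -4 + (-25315 - 22897) = -4 - 48212 = -48216)
T = -48216
Y(l, X) = 45 (Y(l, X) = 5*9 = 45)
a = -7008 (a = -78 + 45*(-154) = -78 - 6930 = -7008)
a/T = -7008/(-48216) = -7008*(-1/48216) = 292/2009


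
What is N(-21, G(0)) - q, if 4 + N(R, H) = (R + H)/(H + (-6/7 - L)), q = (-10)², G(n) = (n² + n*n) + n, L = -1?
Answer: -251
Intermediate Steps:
G(n) = n + 2*n² (G(n) = (n² + n²) + n = 2*n² + n = n + 2*n²)
q = 100
N(R, H) = -4 + (H + R)/(⅐ + H) (N(R, H) = -4 + (R + H)/(H + (-6/7 - 1*(-1))) = -4 + (H + R)/(H + (-6*⅐ + 1)) = -4 + (H + R)/(H + (-6/7 + 1)) = -4 + (H + R)/(H + ⅐) = -4 + (H + R)/(⅐ + H))
N(-21, G(0)) - q = (-4 - 0*(1 + 2*0) + 7*(-21))/(1 + 7*(0*(1 + 2*0))) - 1*100 = (-4 - 0*(1 + 0) - 147)/(1 + 7*(0*(1 + 0))) - 100 = (-4 - 0 - 147)/(1 + 7*(0*1)) - 100 = (-4 - 21*0 - 147)/(1 + 7*0) - 100 = (-4 + 0 - 147)/(1 + 0) - 100 = -151/1 - 100 = 1*(-151) - 100 = -151 - 100 = -251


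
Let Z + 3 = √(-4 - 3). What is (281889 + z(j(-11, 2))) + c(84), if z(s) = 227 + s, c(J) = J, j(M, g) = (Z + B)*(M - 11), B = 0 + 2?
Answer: 282222 - 22*I*√7 ≈ 2.8222e+5 - 58.207*I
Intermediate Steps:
Z = -3 + I*√7 (Z = -3 + √(-4 - 3) = -3 + √(-7) = -3 + I*√7 ≈ -3.0 + 2.6458*I)
B = 2
j(M, g) = (-1 + I*√7)*(-11 + M) (j(M, g) = ((-3 + I*√7) + 2)*(M - 11) = (-1 + I*√7)*(-11 + M))
(281889 + z(j(-11, 2))) + c(84) = (281889 + (227 + (11 - 1*(-11) - 11*I*√7 + I*(-11)*√7))) + 84 = (281889 + (227 + (11 + 11 - 11*I*√7 - 11*I*√7))) + 84 = (281889 + (227 + (22 - 22*I*√7))) + 84 = (281889 + (249 - 22*I*√7)) + 84 = (282138 - 22*I*√7) + 84 = 282222 - 22*I*√7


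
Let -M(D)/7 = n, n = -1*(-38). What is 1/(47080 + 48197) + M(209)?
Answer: -25343681/95277 ≈ -266.00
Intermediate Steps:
n = 38
M(D) = -266 (M(D) = -7*38 = -266)
1/(47080 + 48197) + M(209) = 1/(47080 + 48197) - 266 = 1/95277 - 266 = -25343681/95277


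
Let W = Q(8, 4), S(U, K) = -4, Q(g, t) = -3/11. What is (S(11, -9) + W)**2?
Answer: 2209/121 ≈ 18.256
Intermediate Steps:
Q(g, t) = -3/11 (Q(g, t) = -3*1/11 = -3/11)
W = -3/11 ≈ -0.27273
(S(11, -9) + W)**2 = (-4 - 3/11)**2 = (-47/11)**2 = 2209/121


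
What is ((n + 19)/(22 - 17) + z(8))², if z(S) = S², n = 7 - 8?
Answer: 114244/25 ≈ 4569.8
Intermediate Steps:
n = -1
((n + 19)/(22 - 17) + z(8))² = ((-1 + 19)/(22 - 17) + 8²)² = (18/5 + 64)² = (338/5)² = 114244/25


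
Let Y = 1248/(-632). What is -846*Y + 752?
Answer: 191384/79 ≈ 2422.6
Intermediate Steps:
Y = -156/79 (Y = 1248*(-1/632) = -156/79 ≈ -1.9747)
-846*Y + 752 = -846*(-156/79) + 752 = 131976/79 + 752 = 191384/79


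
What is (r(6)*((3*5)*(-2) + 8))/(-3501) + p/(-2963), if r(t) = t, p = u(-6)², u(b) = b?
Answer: 88360/3457821 ≈ 0.025554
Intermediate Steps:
p = 36 (p = (-6)² = 36)
(r(6)*((3*5)*(-2) + 8))/(-3501) + p/(-2963) = (6*((3*5)*(-2) + 8))/(-3501) + 36/(-2963) = (6*(15*(-2) + 8))*(-1/3501) + 36*(-1/2963) = (6*(-30 + 8))*(-1/3501) - 36/2963 = (6*(-22))*(-1/3501) - 36/2963 = -132*(-1/3501) - 36/2963 = 44/1167 - 36/2963 = 88360/3457821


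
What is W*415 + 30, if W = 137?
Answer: 56885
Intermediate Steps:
W*415 + 30 = 137*415 + 30 = 56855 + 30 = 56885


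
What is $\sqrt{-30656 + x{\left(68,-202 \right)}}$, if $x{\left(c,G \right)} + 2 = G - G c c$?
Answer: $2 \sqrt{225797} \approx 950.36$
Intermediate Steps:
$x{\left(c,G \right)} = -2 + G - G c^{2}$ ($x{\left(c,G \right)} = -2 - \left(- G + G c c\right) = -2 - \left(- G + G c^{2}\right) = -2 + G - G c^{2}$)
$\sqrt{-30656 + x{\left(68,-202 \right)}} = \sqrt{-30656 - \left(204 - 934048\right)} = \sqrt{-30656 - -933844} = \sqrt{-30656 + 933844} = \sqrt{903188} = 2 \sqrt{225797}$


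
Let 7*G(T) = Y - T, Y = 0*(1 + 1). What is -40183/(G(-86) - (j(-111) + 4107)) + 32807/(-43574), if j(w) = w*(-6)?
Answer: 11163245019/1452103550 ≈ 7.6876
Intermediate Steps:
Y = 0 (Y = 0*2 = 0)
j(w) = -6*w
G(T) = -T/7 (G(T) = (0 - T)/7 = (-T)/7 = -T/7)
-40183/(G(-86) - (j(-111) + 4107)) + 32807/(-43574) = -40183/(-1/7*(-86) - (-6*(-111) + 4107)) + 32807/(-43574) = -40183/(86/7 - (666 + 4107)) + 32807*(-1/43574) = -40183/(86/7 - 1*4773) - 32807/43574 = -40183/(86/7 - 4773) - 32807/43574 = -40183/(-33325/7) - 32807/43574 = -40183*(-7/33325) - 32807/43574 = 281281/33325 - 32807/43574 = 11163245019/1452103550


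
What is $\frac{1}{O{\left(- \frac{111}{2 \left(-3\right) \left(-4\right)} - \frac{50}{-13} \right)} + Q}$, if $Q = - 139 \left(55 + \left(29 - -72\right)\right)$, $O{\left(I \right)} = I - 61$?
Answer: $- \frac{104}{2261561} \approx -4.5986 \cdot 10^{-5}$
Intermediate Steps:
$O{\left(I \right)} = -61 + I$
$Q = -21684$ ($Q = - 139 \left(55 + \left(29 + 72\right)\right) = - 139 \left(55 + 101\right) = \left(-139\right) 156 = -21684$)
$\frac{1}{O{\left(- \frac{111}{2 \left(-3\right) \left(-4\right)} - \frac{50}{-13} \right)} + Q} = \frac{1}{\left(-61 - \left(- \frac{50}{13} + \frac{37}{8}\right)\right) - 21684} = \frac{1}{\left(-61 - \left(- \frac{50}{13} + \frac{111}{\left(-6\right) \left(-4\right)}\right)\right) - 21684} = \frac{1}{\left(-61 + \left(- \frac{111}{24} + \frac{50}{13}\right)\right) - 21684} = \frac{1}{\left(-61 + \left(\left(-111\right) \frac{1}{24} + \frac{50}{13}\right)\right) - 21684} = \frac{1}{\left(-61 + \left(- \frac{37}{8} + \frac{50}{13}\right)\right) - 21684} = \frac{1}{\left(-61 - \frac{81}{104}\right) - 21684} = \frac{1}{- \frac{6425}{104} - 21684} = \frac{1}{- \frac{2261561}{104}} = - \frac{104}{2261561}$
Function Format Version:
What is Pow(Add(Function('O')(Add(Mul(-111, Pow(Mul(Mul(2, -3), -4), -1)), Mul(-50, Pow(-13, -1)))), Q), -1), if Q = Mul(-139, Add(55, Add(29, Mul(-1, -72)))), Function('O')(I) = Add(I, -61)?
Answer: Rational(-104, 2261561) ≈ -4.5986e-5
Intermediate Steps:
Function('O')(I) = Add(-61, I)
Q = -21684 (Q = Mul(-139, Add(55, Add(29, 72))) = Mul(-139, Add(55, 101)) = Mul(-139, 156) = -21684)
Pow(Add(Function('O')(Add(Mul(-111, Pow(Mul(Mul(2, -3), -4), -1)), Mul(-50, Pow(-13, -1)))), Q), -1) = Pow(Add(Add(-61, Add(Mul(-111, Pow(Mul(Mul(2, -3), -4), -1)), Mul(-50, Pow(-13, -1)))), -21684), -1) = Pow(Add(Add(-61, Add(Mul(-111, Pow(Mul(-6, -4), -1)), Mul(-50, Rational(-1, 13)))), -21684), -1) = Pow(Add(Add(-61, Add(Mul(-111, Pow(24, -1)), Rational(50, 13))), -21684), -1) = Pow(Add(Add(-61, Add(Mul(-111, Rational(1, 24)), Rational(50, 13))), -21684), -1) = Pow(Add(Add(-61, Add(Rational(-37, 8), Rational(50, 13))), -21684), -1) = Pow(Add(Add(-61, Rational(-81, 104)), -21684), -1) = Pow(Add(Rational(-6425, 104), -21684), -1) = Pow(Rational(-2261561, 104), -1) = Rational(-104, 2261561)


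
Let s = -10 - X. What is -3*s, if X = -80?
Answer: -210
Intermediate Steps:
s = 70 (s = -10 - 1*(-80) = -10 + 80 = 70)
-3*s = -3*70 = -210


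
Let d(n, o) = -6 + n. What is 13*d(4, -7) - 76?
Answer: -102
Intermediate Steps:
13*d(4, -7) - 76 = 13*(-6 + 4) - 76 = 13*(-2) - 76 = -26 - 76 = -102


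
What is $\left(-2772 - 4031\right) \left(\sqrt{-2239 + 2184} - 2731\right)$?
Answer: $18578993 - 6803 i \sqrt{55} \approx 1.8579 \cdot 10^{7} - 50452.0 i$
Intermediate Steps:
$\left(-2772 - 4031\right) \left(\sqrt{-2239 + 2184} - 2731\right) = - 6803 \left(\sqrt{-55} - 2731\right) = - 6803 \left(i \sqrt{55} - 2731\right) = - 6803 \left(-2731 + i \sqrt{55}\right) = 18578993 - 6803 i \sqrt{55}$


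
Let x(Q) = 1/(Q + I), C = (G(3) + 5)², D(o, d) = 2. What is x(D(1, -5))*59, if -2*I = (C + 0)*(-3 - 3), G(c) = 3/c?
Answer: 59/110 ≈ 0.53636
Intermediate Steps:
C = 36 (C = (3/3 + 5)² = (3*(⅓) + 5)² = (1 + 5)² = 6² = 36)
I = 108 (I = -(36 + 0)*(-3 - 3)/2 = -18*(-6) = -½*(-216) = 108)
x(Q) = 1/(108 + Q) (x(Q) = 1/(Q + 108) = 1/(108 + Q))
x(D(1, -5))*59 = 59/(108 + 2) = 59/110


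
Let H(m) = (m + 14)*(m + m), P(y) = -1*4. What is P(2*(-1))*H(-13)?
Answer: 104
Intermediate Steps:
P(y) = -4
H(m) = 2*m*(14 + m) (H(m) = (14 + m)*(2*m) = 2*m*(14 + m))
P(2*(-1))*H(-13) = -8*(-13)*(14 - 13) = -8*(-13) = -4*(-26) = 104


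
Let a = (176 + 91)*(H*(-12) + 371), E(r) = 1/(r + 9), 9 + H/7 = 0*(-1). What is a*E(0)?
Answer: 100303/3 ≈ 33434.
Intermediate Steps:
H = -63 (H = -63 + 7*(0*(-1)) = -63 + 7*0 = -63 + 0 = -63)
E(r) = 1/(9 + r)
a = 300909 (a = (176 + 91)*(-63*(-12) + 371) = 267*(756 + 371) = 267*1127 = 300909)
a*E(0) = 300909/(9 + 0) = 300909/9 = 300909*(1/9) = 100303/3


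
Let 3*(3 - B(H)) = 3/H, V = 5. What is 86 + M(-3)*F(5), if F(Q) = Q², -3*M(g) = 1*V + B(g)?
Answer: 149/9 ≈ 16.556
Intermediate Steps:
B(H) = 3 - 1/H
M(g) = -8/3 + 1/(3*g) (M(g) = -(1*5 + (3 - 1/g))/3 = -(5 + (3 - 1/g))/3 = -(8 - 1/g)/3 = -8/3 + 1/(3*g))
86 + M(-3)*F(5) = 86 + ((⅓)*(1 - 8*(-3))/(-3))*5² = 86 + ((⅓)*(-⅓)*(1 + 24))*25 = 86 + ((⅓)*(-⅓)*25)*25 = 86 - 25/9*25 = 86 - 625/9 = 149/9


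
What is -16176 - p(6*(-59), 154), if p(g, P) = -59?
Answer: -16117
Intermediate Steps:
-16176 - p(6*(-59), 154) = -16176 - 1*(-59) = -16176 + 59 = -16117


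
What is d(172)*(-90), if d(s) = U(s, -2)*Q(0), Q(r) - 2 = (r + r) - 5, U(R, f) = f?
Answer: -540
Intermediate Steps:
Q(r) = -3 + 2*r (Q(r) = 2 + ((r + r) - 5) = 2 + (2*r - 5) = 2 + (-5 + 2*r) = -3 + 2*r)
d(s) = 6 (d(s) = -2*(-3 + 2*0) = -2*(-3 + 0) = -2*(-3) = 6)
d(172)*(-90) = 6*(-90) = -540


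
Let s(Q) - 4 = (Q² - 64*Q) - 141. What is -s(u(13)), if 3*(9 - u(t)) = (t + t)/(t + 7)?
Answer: 550691/900 ≈ 611.88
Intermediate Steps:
u(t) = 9 - 2*t/(3*(7 + t)) (u(t) = 9 - (t + t)/(3*(t + 7)) = 9 - 2*t/(3*(7 + t)))
s(Q) = -137 + Q² - 64*Q (s(Q) = 4 + ((Q² - 64*Q) - 141) = 4 + (-141 + Q² - 64*Q) = -137 + Q² - 64*Q)
-s(u(13)) = -(-137 + ((189 + 25*13)/(3*(7 + 13)))² - 64*(189 + 25*13)/(3*(7 + 13))) = -(-137 + ((⅓)*(189 + 325)/20)² - 64*(189 + 325)/(3*20)) = -(-137 + ((⅓)*(1/20)*514)² - 64*514/(3*20)) = -(-137 + (257/30)² - 64*257/30) = -(-137 + 66049/900 - 8224/15) = -1*(-550691/900) = 550691/900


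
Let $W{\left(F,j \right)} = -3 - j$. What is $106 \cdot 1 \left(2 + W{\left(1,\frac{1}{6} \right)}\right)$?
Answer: $- \frac{371}{3} \approx -123.67$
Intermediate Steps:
$106 \cdot 1 \left(2 + W{\left(1,\frac{1}{6} \right)}\right) = 106 \cdot 1 \left(2 - \frac{19}{6}\right) = 106 \cdot 1 \left(- \frac{7}{6}\right) = 106 \left(- \frac{7}{6}\right) = - \frac{371}{3}$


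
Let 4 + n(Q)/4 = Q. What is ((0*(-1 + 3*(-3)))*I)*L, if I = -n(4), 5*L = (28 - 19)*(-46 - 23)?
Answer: 0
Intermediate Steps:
n(Q) = -16 + 4*Q
L = -621/5 (L = ((28 - 19)*(-46 - 23))/5 = (9*(-69))/5 = (1/5)*(-621) = -621/5 ≈ -124.20)
I = 0 (I = -(-16 + 4*4) = -(-16 + 16) = -1*0 = 0)
((0*(-1 + 3*(-3)))*I)*L = ((0*(-1 + 3*(-3)))*0)*(-621/5) = ((0*(-1 - 9))*0)*(-621/5) = ((0*(-10))*0)*(-621/5) = (0*0)*(-621/5) = 0*(-621/5) = 0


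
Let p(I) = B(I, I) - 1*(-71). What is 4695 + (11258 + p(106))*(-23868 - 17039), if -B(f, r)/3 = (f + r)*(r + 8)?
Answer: 2502490420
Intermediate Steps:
B(f, r) = -3*(8 + r)*(f + r) (B(f, r) = -3*(f + r)*(r + 8) = -3*(f + r)*(8 + r) = -3*(8 + r)*(f + r))
p(I) = 71 - 48*I - 6*I**2 (p(I) = (-24*I - 24*I - 3*I**2 - 3*I*I) - 1*(-71) = (-24*I - 24*I - 3*I**2 - 3*I**2) + 71 = (-48*I - 6*I**2) + 71 = 71 - 48*I - 6*I**2)
4695 + (11258 + p(106))*(-23868 - 17039) = 4695 + (11258 + (71 - 48*106 - 6*106**2))*(-23868 - 17039) = 4695 + (11258 + (71 - 5088 - 6*11236))*(-40907) = 4695 + (11258 + (71 - 5088 - 67416))*(-40907) = 4695 + (11258 - 72433)*(-40907) = 4695 - 61175*(-40907) = 4695 + 2502485725 = 2502490420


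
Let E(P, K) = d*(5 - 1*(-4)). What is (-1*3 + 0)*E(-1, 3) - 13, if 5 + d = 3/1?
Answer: 41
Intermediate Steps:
d = -2 (d = -5 + 3/1 = -5 + 3*1 = -5 + 3 = -2)
E(P, K) = -18 (E(P, K) = -2*(5 - 1*(-4)) = -2*(5 + 4) = -2*9 = -18)
(-1*3 + 0)*E(-1, 3) - 13 = (-1*3 + 0)*(-18) - 13 = (-3 + 0)*(-18) - 13 = -3*(-18) - 13 = 54 - 13 = 41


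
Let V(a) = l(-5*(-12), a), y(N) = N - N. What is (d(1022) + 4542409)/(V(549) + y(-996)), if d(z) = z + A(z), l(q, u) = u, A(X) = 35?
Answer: 4543466/549 ≈ 8275.9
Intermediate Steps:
y(N) = 0
d(z) = 35 + z (d(z) = z + 35 = 35 + z)
V(a) = a
(d(1022) + 4542409)/(V(549) + y(-996)) = ((35 + 1022) + 4542409)/(549 + 0) = (1057 + 4542409)/549 = 4543466*(1/549) = 4543466/549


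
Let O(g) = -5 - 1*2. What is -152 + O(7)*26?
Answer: -334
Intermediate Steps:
O(g) = -7 (O(g) = -5 - 2 = -7)
-152 + O(7)*26 = -152 - 7*26 = -152 - 182 = -334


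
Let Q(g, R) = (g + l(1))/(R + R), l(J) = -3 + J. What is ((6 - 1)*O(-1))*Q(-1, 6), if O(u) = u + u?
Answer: 5/2 ≈ 2.5000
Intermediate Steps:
O(u) = 2*u
Q(g, R) = (-2 + g)/(2*R) (Q(g, R) = (g + (-3 + 1))/(R + R) = (g - 2)/((2*R)) = (-2 + g)*(1/(2*R)) = (-2 + g)/(2*R))
((6 - 1)*O(-1))*Q(-1, 6) = ((6 - 1)*(2*(-1)))*((½)*(-2 - 1)/6) = (5*(-2))*((½)*(⅙)*(-3)) = -10*(-¼) = 5/2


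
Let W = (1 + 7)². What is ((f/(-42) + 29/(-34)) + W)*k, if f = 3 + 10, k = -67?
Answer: -1503011/357 ≈ -4210.1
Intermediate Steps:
f = 13
W = 64 (W = 8² = 64)
((f/(-42) + 29/(-34)) + W)*k = ((13/(-42) + 29/(-34)) + 64)*(-67) = ((13*(-1/42) + 29*(-1/34)) + 64)*(-67) = ((-13/42 - 29/34) + 64)*(-67) = (-415/357 + 64)*(-67) = (22433/357)*(-67) = -1503011/357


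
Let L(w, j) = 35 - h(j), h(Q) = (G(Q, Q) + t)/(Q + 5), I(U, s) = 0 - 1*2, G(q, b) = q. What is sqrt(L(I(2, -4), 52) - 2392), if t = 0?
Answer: I*sqrt(7660857)/57 ≈ 48.558*I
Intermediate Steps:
I(U, s) = -2 (I(U, s) = 0 - 2 = -2)
h(Q) = Q/(5 + Q) (h(Q) = (Q + 0)/(Q + 5) = Q/(5 + Q))
L(w, j) = 35 - j/(5 + j)
sqrt(L(I(2, -4), 52) - 2392) = sqrt((175 + 34*52)/(5 + 52) - 2392) = sqrt((175 + 1768)/57 - 2392) = sqrt((1/57)*1943 - 2392) = sqrt(1943/57 - 2392) = sqrt(-134401/57) = I*sqrt(7660857)/57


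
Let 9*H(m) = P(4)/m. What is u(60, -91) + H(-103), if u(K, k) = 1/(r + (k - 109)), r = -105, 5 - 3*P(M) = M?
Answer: -3086/848205 ≈ -0.0036383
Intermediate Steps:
P(M) = 5/3 - M/3
H(m) = 1/(27*m) (H(m) = ((5/3 - ⅓*4)/m)/9 = ((5/3 - 4/3)/m)/9 = (1/(3*m))/9 = 1/(27*m))
u(K, k) = 1/(-214 + k) (u(K, k) = 1/(-105 + (k - 109)) = 1/(-105 + (-109 + k)) = 1/(-214 + k))
u(60, -91) + H(-103) = 1/(-214 - 91) + (1/27)/(-103) = 1/(-305) + (1/27)*(-1/103) = -1/305 - 1/2781 = -3086/848205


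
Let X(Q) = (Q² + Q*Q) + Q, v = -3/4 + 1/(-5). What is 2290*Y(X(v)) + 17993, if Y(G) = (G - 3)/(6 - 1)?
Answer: 1701059/100 ≈ 17011.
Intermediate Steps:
v = -19/20 (v = -3*¼ + 1*(-⅕) = -¾ - ⅕ = -19/20 ≈ -0.95000)
X(Q) = Q + 2*Q² (X(Q) = (Q² + Q²) + Q = 2*Q² + Q = Q + 2*Q²)
Y(G) = -⅗ + G/5 (Y(G) = (-3 + G)/5 = (-3 + G)*(⅕) = -⅗ + G/5)
2290*Y(X(v)) + 17993 = 2290*(-⅗ + (-19*(1 + 2*(-19/20))/20)/5) + 17993 = 2290*(-⅗ + (-19*(1 - 19/10)/20)/5) + 17993 = 2290*(-⅗ + (-19/20*(-9/10))/5) + 17993 = 2290*(-⅗ + (⅕)*(171/200)) + 17993 = 2290*(-⅗ + 171/1000) + 17993 = 2290*(-429/1000) + 17993 = -98241/100 + 17993 = 1701059/100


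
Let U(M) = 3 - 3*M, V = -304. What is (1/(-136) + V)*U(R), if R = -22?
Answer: -2852805/136 ≈ -20977.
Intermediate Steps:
(1/(-136) + V)*U(R) = (1/(-136) - 304)*(3 - 3*(-22)) = (-1/136 - 304)*(3 + 66) = -41345/136*69 = -2852805/136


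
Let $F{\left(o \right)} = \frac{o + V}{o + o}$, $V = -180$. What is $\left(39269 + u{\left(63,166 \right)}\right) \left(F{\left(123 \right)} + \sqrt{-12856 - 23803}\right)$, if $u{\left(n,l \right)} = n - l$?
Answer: $- \frac{372077}{41} + 39166 i \sqrt{36659} \approx -9075.0 + 7.4989 \cdot 10^{6} i$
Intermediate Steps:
$F{\left(o \right)} = \frac{-180 + o}{2 o}$ ($F{\left(o \right)} = \frac{o - 180}{o + o} = \frac{-180 + o}{2 o}$)
$\left(39269 + u{\left(63,166 \right)}\right) \left(F{\left(123 \right)} + \sqrt{-12856 - 23803}\right) = \left(39269 + \left(63 - 166\right)\right) \left(\frac{-180 + 123}{2 \cdot 123} + \sqrt{-12856 - 23803}\right) = \left(39269 + \left(63 - 166\right)\right) \left(\frac{1}{2} \cdot \frac{1}{123} \left(-57\right) + \sqrt{-36659}\right) = \left(39269 - 103\right) \left(- \frac{19}{82} + i \sqrt{36659}\right) = 39166 \left(- \frac{19}{82} + i \sqrt{36659}\right) = - \frac{372077}{41} + 39166 i \sqrt{36659}$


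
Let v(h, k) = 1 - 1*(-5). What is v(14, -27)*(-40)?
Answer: -240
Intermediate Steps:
v(h, k) = 6 (v(h, k) = 1 + 5 = 6)
v(14, -27)*(-40) = 6*(-40) = -240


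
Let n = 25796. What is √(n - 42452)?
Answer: 4*I*√1041 ≈ 129.06*I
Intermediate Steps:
√(n - 42452) = √(25796 - 42452) = √(-16656) = 4*I*√1041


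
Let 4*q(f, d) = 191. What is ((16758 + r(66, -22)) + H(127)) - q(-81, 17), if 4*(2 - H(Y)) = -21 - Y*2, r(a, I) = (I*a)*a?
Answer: -79051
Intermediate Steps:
r(a, I) = I*a²
q(f, d) = 191/4 (q(f, d) = (¼)*191 = 191/4)
H(Y) = 29/4 + Y/2 (H(Y) = 2 - (-21 - Y*2)/4 = 2 - (-21 - 2*Y)/4 = 2 + (21/4 + Y/2) = 29/4 + Y/2)
((16758 + r(66, -22)) + H(127)) - q(-81, 17) = ((16758 - 22*66²) + (29/4 + (½)*127)) - 1*191/4 = ((16758 - 22*4356) + (29/4 + 127/2)) - 191/4 = ((16758 - 95832) + 283/4) - 191/4 = (-79074 + 283/4) - 191/4 = -316013/4 - 191/4 = -79051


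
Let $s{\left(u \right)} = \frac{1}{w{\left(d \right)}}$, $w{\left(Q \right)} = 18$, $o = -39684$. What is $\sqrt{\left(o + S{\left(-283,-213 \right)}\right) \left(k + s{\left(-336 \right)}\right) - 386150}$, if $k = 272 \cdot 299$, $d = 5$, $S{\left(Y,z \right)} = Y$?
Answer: $\frac{i \sqrt{117029683670}}{6} \approx 57016.0 i$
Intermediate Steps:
$s{\left(u \right)} = \frac{1}{18}$
$k = 81328$
$\sqrt{\left(o + S{\left(-283,-213 \right)}\right) \left(k + s{\left(-336 \right)}\right) - 386150} = \sqrt{\left(-39684 - 283\right) \left(81328 + \frac{1}{18}\right) - 386150} = \sqrt{\left(-39967\right) \frac{1463905}{18} - 386150} = \sqrt{- \frac{58507891135}{18} - 386150} = \sqrt{- \frac{58514841835}{18}} = \frac{i \sqrt{117029683670}}{6}$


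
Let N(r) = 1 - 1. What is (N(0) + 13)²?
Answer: 169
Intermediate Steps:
N(r) = 0
(N(0) + 13)² = (0 + 13)² = 13² = 169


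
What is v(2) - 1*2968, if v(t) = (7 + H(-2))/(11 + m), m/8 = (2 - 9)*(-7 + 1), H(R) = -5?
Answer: -1029894/347 ≈ -2968.0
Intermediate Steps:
m = 336 (m = 8*((2 - 9)*(-7 + 1)) = 8*(-7*(-6)) = 8*42 = 336)
v(t) = 2/347 (v(t) = (7 - 5)/(11 + 336) = 2/347)
v(2) - 1*2968 = 2/347 - 1*2968 = 2/347 - 2968 = -1029894/347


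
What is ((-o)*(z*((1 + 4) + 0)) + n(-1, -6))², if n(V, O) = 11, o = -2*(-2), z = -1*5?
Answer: 12321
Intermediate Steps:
z = -5
o = 4
((-o)*(z*((1 + 4) + 0)) + n(-1, -6))² = ((-1*4)*(-5*((1 + 4) + 0)) + 11)² = (-(-20)*(5 + 0) + 11)² = (-(-20)*5 + 11)² = (-4*(-25) + 11)² = (100 + 11)² = 111² = 12321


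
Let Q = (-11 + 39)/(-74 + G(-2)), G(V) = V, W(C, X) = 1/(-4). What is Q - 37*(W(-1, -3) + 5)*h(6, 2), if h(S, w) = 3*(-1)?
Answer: 40043/76 ≈ 526.88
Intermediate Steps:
W(C, X) = -¼
h(S, w) = -3
Q = -7/19 (Q = (-11 + 39)/(-74 - 2) = 28/(-76) = 28*(-1/76) = -7/19 ≈ -0.36842)
Q - 37*(W(-1, -3) + 5)*h(6, 2) = -7/19 - 37*(-¼ + 5)*(-3) = -7/19 - 703*(-3)/4 = -7/19 - 37*(-57/4) = -7/19 + 2109/4 = 40043/76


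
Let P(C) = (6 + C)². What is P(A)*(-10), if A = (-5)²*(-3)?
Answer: -47610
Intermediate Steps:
A = -75 (A = 25*(-3) = -75)
P(A)*(-10) = (6 - 75)²*(-10) = (-69)²*(-10) = 4761*(-10) = -47610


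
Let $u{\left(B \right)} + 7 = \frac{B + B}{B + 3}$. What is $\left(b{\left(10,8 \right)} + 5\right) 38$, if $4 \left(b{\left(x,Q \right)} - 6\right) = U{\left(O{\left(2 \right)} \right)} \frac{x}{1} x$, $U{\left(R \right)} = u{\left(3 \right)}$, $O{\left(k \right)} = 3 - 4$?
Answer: $-5282$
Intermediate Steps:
$O{\left(k \right)} = -1$ ($O{\left(k \right)} = 3 - 4 = -1$)
$u{\left(B \right)} = -7 + \frac{2 B}{3 + B}$ ($u{\left(B \right)} = -7 + \frac{B + B}{B + 3} = -7 + \frac{2 B}{3 + B}$)
$U{\left(R \right)} = -6$ ($U{\left(R \right)} = \frac{-21 - 15}{3 + 3} = \frac{-21 - 15}{6} = \frac{1}{6} \left(-36\right) = -6$)
$b{\left(x,Q \right)} = 6 - \frac{3 x^{2}}{2}$ ($b{\left(x,Q \right)} = 6 + \frac{- 6 \frac{x}{1} x}{4} = 6 + \frac{- 6 x 1 x}{4} = 6 + \frac{- 6 x x}{4} = 6 + \frac{\left(-6\right) x^{2}}{4} = 6 - \frac{3 x^{2}}{2}$)
$\left(b{\left(10,8 \right)} + 5\right) 38 = \left(\left(6 - \frac{3 \cdot 10^{2}}{2}\right) + 5\right) 38 = \left(\left(6 - 150\right) + 5\right) 38 = \left(-144 + 5\right) 38 = \left(-139\right) 38 = -5282$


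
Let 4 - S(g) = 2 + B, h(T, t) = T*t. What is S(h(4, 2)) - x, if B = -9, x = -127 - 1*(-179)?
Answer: -41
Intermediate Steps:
x = 52 (x = -127 + 179 = 52)
S(g) = 11 (S(g) = 4 - (2 - 9) = 4 - 1*(-7) = 4 + 7 = 11)
S(h(4, 2)) - x = 11 - 1*52 = 11 - 52 = -41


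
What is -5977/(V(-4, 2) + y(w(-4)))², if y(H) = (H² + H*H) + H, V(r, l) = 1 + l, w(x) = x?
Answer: -5977/961 ≈ -6.2196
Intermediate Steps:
y(H) = H + 2*H² (y(H) = (H² + H²) + H = 2*H² + H = H + 2*H²)
-5977/(V(-4, 2) + y(w(-4)))² = -5977/((1 + 2) - 4*(1 + 2*(-4)))² = -5977/(3 - 4*(1 - 8))² = -5977/(3 - 4*(-7))² = -5977/(3 + 28)² = -5977/(31²) = -5977/961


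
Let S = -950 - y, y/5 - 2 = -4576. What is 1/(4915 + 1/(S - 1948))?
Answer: 19972/98162381 ≈ 0.00020346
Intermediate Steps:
y = -22870 (y = 10 + 5*(-4576) = 10 - 22880 = -22870)
S = 21920 (S = -950 - 1*(-22870) = -950 + 22870 = 21920)
1/(4915 + 1/(S - 1948)) = 1/(4915 + 1/(21920 - 1948)) = 1/(4915 + 1/19972) = 1/(98162381/19972) = 19972/98162381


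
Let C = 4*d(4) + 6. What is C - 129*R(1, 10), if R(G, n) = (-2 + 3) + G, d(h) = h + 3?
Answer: -224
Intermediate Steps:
d(h) = 3 + h
R(G, n) = 1 + G
C = 34 (C = 4*(3 + 4) + 6 = 4*7 + 6 = 28 + 6 = 34)
C - 129*R(1, 10) = 34 - 129*(1 + 1) = 34 - 129*2 = 34 - 258 = -224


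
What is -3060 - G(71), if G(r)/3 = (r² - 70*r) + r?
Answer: -3486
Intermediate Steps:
G(r) = -207*r + 3*r² (G(r) = 3*((r² - 70*r) + r) = 3*(r² - 69*r) = -207*r + 3*r²)
-3060 - G(71) = -3060 - 3*71*(-69 + 71) = -3060 - 3*71*2 = -3060 - 1*426 = -3060 - 426 = -3486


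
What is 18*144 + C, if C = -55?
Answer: 2537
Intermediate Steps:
18*144 + C = 18*144 - 55 = 2592 - 55 = 2537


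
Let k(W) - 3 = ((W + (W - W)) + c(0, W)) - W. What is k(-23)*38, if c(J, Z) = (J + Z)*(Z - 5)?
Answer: 24586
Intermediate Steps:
c(J, Z) = (-5 + Z)*(J + Z) (c(J, Z) = (J + Z)*(-5 + Z) = (-5 + Z)*(J + Z))
k(W) = 3 + W² - 5*W (k(W) = 3 + (((W + (W - W)) + (W² - 5*0 - 5*W + 0*W)) - W) = 3 + (((W + 0) + (W² + 0 - 5*W + 0)) - W) = 3 + ((W + (W² - 5*W)) - W) = 3 + ((W² - 4*W) - W) = 3 + (W² - 5*W) = 3 + W² - 5*W)
k(-23)*38 = (3 + (-23)² - 5*(-23))*38 = (3 + 529 + 115)*38 = 647*38 = 24586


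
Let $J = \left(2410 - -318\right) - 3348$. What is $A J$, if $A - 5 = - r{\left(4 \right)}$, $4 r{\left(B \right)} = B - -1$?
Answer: $-2325$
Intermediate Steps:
$r{\left(B \right)} = \frac{1}{4} + \frac{B}{4}$ ($r{\left(B \right)} = \frac{B - -1}{4} = \frac{B + 1}{4} = \frac{1 + B}{4} = \frac{1}{4} + \frac{B}{4}$)
$A = \frac{15}{4}$ ($A = 5 - \left(\frac{1}{4} + \frac{1}{4} \cdot 4\right) = 5 - \left(\frac{1}{4} + 1\right) = 5 - \frac{5}{4} = \frac{15}{4} \approx 3.75$)
$J = -620$ ($J = \left(2410 + 318\right) - 3348 = 2728 - 3348 = -620$)
$A J = \frac{15}{4} \left(-620\right) = -2325$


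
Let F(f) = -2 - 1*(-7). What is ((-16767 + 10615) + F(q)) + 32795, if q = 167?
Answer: 26648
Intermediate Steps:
F(f) = 5 (F(f) = -2 + 7 = 5)
((-16767 + 10615) + F(q)) + 32795 = ((-16767 + 10615) + 5) + 32795 = (-6152 + 5) + 32795 = -6147 + 32795 = 26648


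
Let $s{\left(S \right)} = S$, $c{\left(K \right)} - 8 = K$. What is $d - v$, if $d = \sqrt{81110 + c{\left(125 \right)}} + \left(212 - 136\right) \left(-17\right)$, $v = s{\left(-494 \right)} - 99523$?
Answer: $98725 + 9 \sqrt{1003} \approx 99010.0$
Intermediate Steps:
$c{\left(K \right)} = 8 + K$
$v = -100017$ ($v = -494 - 99523 = -100017$)
$d = -1292 + 9 \sqrt{1003}$ ($d = \sqrt{81110 + \left(8 + 125\right)} + \left(212 - 136\right) \left(-17\right) = \sqrt{81110 + 133} + 76 \left(-17\right) = \sqrt{81243} - 1292 = 9 \sqrt{1003} - 1292 = -1292 + 9 \sqrt{1003} \approx -1007.0$)
$d - v = \left(-1292 + 9 \sqrt{1003}\right) - -100017 = \left(-1292 + 9 \sqrt{1003}\right) + 100017 = 98725 + 9 \sqrt{1003}$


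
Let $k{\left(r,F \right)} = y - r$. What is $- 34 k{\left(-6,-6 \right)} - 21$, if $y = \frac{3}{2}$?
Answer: $-276$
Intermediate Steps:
$y = \frac{3}{2}$ ($y = 3 \cdot \frac{1}{2} = \frac{3}{2} \approx 1.5$)
$k{\left(r,F \right)} = \frac{3}{2} - r$
$- 34 k{\left(-6,-6 \right)} - 21 = - 34 \left(\frac{3}{2} - -6\right) - 21 = - 34 \left(\frac{3}{2} + 6\right) - 21 = \left(-34\right) \frac{15}{2} - 21 = -255 - 21 = -276$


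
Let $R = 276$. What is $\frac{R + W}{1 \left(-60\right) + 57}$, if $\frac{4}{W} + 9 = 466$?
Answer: $- \frac{126136}{1371} \approx -92.003$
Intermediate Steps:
$W = \frac{4}{457}$ ($W = \frac{4}{-9 + 466} = \frac{4}{457} \approx 0.0087527$)
$\frac{R + W}{1 \left(-60\right) + 57} = \frac{276 + \frac{4}{457}}{1 \left(-60\right) + 57} = \frac{126136}{457 \left(-60 + 57\right)} = \frac{126136}{457 \left(-3\right)} = \frac{126136}{457} \left(- \frac{1}{3}\right) = - \frac{126136}{1371}$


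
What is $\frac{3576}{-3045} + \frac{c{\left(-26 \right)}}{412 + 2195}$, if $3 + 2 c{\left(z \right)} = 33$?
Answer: $- \frac{1030773}{882035} \approx -1.1686$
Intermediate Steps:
$c{\left(z \right)} = 15$ ($c{\left(z \right)} = - \frac{3}{2} + \frac{1}{2} \cdot 33 = - \frac{3}{2} + \frac{33}{2} = 15$)
$\frac{3576}{-3045} + \frac{c{\left(-26 \right)}}{412 + 2195} = \frac{3576}{-3045} + \frac{15}{412 + 2195} = 3576 \left(- \frac{1}{3045}\right) + \frac{15}{2607} = - \frac{1192}{1015} + 15 \cdot \frac{1}{2607} = - \frac{1192}{1015} + \frac{5}{869} = - \frac{1030773}{882035}$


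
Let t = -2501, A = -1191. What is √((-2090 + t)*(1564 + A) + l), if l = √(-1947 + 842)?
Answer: √(-1712443 + I*√1105) ≈ 0.01 + 1308.6*I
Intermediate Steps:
l = I*√1105 (l = √(-1105) = I*√1105 ≈ 33.242*I)
√((-2090 + t)*(1564 + A) + l) = √((-2090 - 2501)*(1564 - 1191) + I*√1105) = √(-4591*373 + I*√1105) = √(-1712443 + I*√1105)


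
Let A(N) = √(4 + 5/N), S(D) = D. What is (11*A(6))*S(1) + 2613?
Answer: 2613 + 11*√174/6 ≈ 2637.2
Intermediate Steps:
(11*A(6))*S(1) + 2613 = (11*√(4 + 5/6))*1 + 2613 = (11*√(4 + 5*(⅙)))*1 + 2613 = (11*√(4 + ⅚))*1 + 2613 = (11*√(29/6))*1 + 2613 = (11*(√174/6))*1 + 2613 = (11*√174/6)*1 + 2613 = 11*√174/6 + 2613 = 2613 + 11*√174/6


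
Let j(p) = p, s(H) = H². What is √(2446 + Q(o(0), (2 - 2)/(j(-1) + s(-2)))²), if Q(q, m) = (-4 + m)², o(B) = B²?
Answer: √2702 ≈ 51.981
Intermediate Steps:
√(2446 + Q(o(0), (2 - 2)/(j(-1) + s(-2)))²) = √(2446 + ((-4 + (2 - 2)/(-1 + (-2)²))²)²) = √(2446 + ((-4 + 0/(-1 + 4))²)²) = √(2446 + ((-4 + 0/3)²)²) = √(2446 + ((-4 + 0*(⅓))²)²) = √(2446 + ((-4 + 0)²)²) = √(2446 + ((-4)²)²) = √(2446 + 16²) = √(2446 + 256) = √2702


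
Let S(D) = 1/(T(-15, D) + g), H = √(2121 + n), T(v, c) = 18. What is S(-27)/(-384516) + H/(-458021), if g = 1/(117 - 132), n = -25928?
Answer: -5/34478268 - I*√23807/458021 ≈ -1.4502e-7 - 0.00033687*I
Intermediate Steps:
g = -1/15 (g = 1/(-15) = -1/15 ≈ -0.066667)
H = I*√23807 (H = √(2121 - 25928) = √(-23807) = I*√23807 ≈ 154.3*I)
S(D) = 15/269 (S(D) = 1/(18 - 1/15) = 1/(269/15) = 15/269)
S(-27)/(-384516) + H/(-458021) = (15/269)/(-384516) + (I*√23807)/(-458021) = (15/269)*(-1/384516) + (I*√23807)*(-1/458021) = -5/34478268 - I*√23807/458021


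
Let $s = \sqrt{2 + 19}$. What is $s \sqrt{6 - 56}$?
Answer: $5 i \sqrt{42} \approx 32.404 i$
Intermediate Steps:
$s = \sqrt{21} \approx 4.5826$
$s \sqrt{6 - 56} = \sqrt{21} \sqrt{6 - 56} = \sqrt{21} \sqrt{-50} = \sqrt{21} \cdot 5 i \sqrt{2} = 5 i \sqrt{42}$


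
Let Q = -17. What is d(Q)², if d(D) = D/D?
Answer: 1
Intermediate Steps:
d(D) = 1
d(Q)² = 1² = 1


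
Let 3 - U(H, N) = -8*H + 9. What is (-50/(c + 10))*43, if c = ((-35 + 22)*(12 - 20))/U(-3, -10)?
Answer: -16125/49 ≈ -329.08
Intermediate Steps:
U(H, N) = -6 + 8*H (U(H, N) = 3 - (-8*H + 9) = 3 - (9 - 8*H) = 3 + (-9 + 8*H) = -6 + 8*H)
c = -52/15 (c = ((-35 + 22)*(12 - 20))/(-6 + 8*(-3)) = (-13*(-8))/(-6 - 24) = 104/(-30) = 104*(-1/30) = -52/15 ≈ -3.4667)
(-50/(c + 10))*43 = (-50/(-52/15 + 10))*43 = (-50/(98/15))*43 = ((15/98)*(-50))*43 = -375/49*43 = -16125/49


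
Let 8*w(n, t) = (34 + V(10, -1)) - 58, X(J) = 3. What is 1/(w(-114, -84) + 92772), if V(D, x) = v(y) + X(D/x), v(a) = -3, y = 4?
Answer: 1/92769 ≈ 1.0779e-5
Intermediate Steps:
V(D, x) = 0 (V(D, x) = -3 + 3 = 0)
w(n, t) = -3 (w(n, t) = ((34 + 0) - 58)/8 = (34 - 58)/8 = (⅛)*(-24) = -3)
1/(w(-114, -84) + 92772) = 1/(-3 + 92772) = 1/92769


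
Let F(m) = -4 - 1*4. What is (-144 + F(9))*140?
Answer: -21280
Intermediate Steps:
F(m) = -8 (F(m) = -4 - 4 = -8)
(-144 + F(9))*140 = (-144 - 8)*140 = -152*140 = -21280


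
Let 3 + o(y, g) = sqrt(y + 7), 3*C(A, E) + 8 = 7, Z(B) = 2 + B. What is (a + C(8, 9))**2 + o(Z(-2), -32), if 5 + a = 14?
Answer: 649/9 + sqrt(7) ≈ 74.757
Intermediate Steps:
C(A, E) = -1/3 (C(A, E) = -8/3 + (1/3)*7 = -8/3 + 7/3 = -1/3)
a = 9 (a = -5 + 14 = 9)
o(y, g) = -3 + sqrt(7 + y) (o(y, g) = -3 + sqrt(y + 7) = -3 + sqrt(7 + y))
(a + C(8, 9))**2 + o(Z(-2), -32) = (9 - 1/3)**2 + (-3 + sqrt(7 + (2 - 2))) = (26/3)**2 + (-3 + sqrt(7 + 0)) = 676/9 + (-3 + sqrt(7)) = 649/9 + sqrt(7)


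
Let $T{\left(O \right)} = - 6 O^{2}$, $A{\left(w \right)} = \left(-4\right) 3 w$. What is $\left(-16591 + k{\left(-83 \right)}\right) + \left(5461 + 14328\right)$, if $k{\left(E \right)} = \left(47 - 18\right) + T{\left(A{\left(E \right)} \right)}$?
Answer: $-5948869$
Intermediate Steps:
$A{\left(w \right)} = - 12 w$
$k{\left(E \right)} = 29 - 864 E^{2}$ ($k{\left(E \right)} = \left(47 - 18\right) - 6 \left(- 12 E\right)^{2} = 29 - 6 \cdot 144 E^{2} = 29 - 864 E^{2}$)
$\left(-16591 + k{\left(-83 \right)}\right) + \left(5461 + 14328\right) = \left(-16591 + \left(29 - 864 \left(-83\right)^{2}\right)\right) + \left(5461 + 14328\right) = \left(-16591 + \left(29 - 5952096\right)\right) + 19789 = \left(-16591 - 5952067\right) + 19789 = -5968658 + 19789 = -5948869$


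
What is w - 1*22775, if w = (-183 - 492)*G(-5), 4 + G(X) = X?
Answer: -16700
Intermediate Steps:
G(X) = -4 + X
w = 6075 (w = (-183 - 492)*(-4 - 5) = -675*(-9) = 6075)
w - 1*22775 = 6075 - 1*22775 = 6075 - 22775 = -16700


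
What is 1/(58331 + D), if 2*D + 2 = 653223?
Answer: 2/769883 ≈ 2.5978e-6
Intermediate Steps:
D = 653221/2 (D = -1 + (1/2)*653223 = -1 + 653223/2 = 653221/2 ≈ 3.2661e+5)
1/(58331 + D) = 1/(58331 + 653221/2) = 1/(769883/2) = 2/769883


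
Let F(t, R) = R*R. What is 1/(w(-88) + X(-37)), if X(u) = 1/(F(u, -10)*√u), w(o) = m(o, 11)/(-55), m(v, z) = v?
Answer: 592000/947201 + 100*I*√37/947201 ≈ 0.625 + 0.00064218*I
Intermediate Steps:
F(t, R) = R²
w(o) = -o/55 (w(o) = o/(-55) = o*(-1/55) = -o/55)
X(u) = 1/(100*√u) (X(u) = 1/((-10)²*√u) = 1/(100*√u))
1/(w(-88) + X(-37)) = 1/(-1/55*(-88) + 1/(100*√(-37))) = 1/(8/5 + (-I*√37/37)/100) = 1/(8/5 - I*√37/3700)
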